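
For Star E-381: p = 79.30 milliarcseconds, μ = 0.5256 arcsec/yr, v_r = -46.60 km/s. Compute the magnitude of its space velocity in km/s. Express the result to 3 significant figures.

d = 1/p = 1/0.07930″ = 12.61 pc.
v_t = 4.740 μ d = 4.740 × 0.5256 × 12.61 = 31.416 km/s.
v = √(v_r² + v_t²) = √((-46.60)² + 31.416²) = √3158.53 = 56.201 km/s.

56.2 km/s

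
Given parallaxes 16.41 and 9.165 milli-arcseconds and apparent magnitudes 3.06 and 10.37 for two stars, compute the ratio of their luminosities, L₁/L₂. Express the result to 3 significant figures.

L₁/L₂ = 262

d₁ = 1/p₁ = 1/0.01641″ = 60.938 pc; d₂ = 1/p₂ = 1/0.009165″ = 109.11 pc.
M₁ = m₁ − 5 log₁₀ d₁ + 5 = 3.06 − 8.9244 + 5 = -0.8644.
M₂ = 10.37 − 10.1893 + 5 = 5.1807.
L₁/L₂ = 10^(0.4(M₂ − M₁)) = 10^(0.4 × 6.0451) = 10^2.41804 = 261.84.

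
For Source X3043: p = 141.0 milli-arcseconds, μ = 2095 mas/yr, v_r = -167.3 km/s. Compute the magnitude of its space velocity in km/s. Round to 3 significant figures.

182 km/s

d = 1/p = 1/0.1410″ = 7.0922 pc.
μ = 2095 mas/yr = 2.095 ″/yr.
v_t = 4.740 μ d = 4.740 × 2.095 × 7.0922 = 70.428 km/s.
v = √(v_r² + v_t²) = √((-167.3)² + 70.428²) = √32949.4 = 181.52 km/s.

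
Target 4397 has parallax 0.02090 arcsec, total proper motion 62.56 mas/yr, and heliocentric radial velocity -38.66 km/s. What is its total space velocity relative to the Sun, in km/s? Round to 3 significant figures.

d = 1/p = 1/0.02090″ = 47.847 pc.
μ = 62.56 mas/yr = 0.06256 ″/yr.
v_t = 4.740 μ d = 4.740 × 0.06256 × 47.847 = 14.188 km/s.
v = √(v_r² + v_t²) = √((-38.66)² + 14.188²) = √1695.89 = 41.181 km/s.

41.2 km/s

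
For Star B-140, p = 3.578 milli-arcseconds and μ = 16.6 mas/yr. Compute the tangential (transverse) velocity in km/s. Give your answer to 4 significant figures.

21.99 km/s

d = 1/p = 1/0.003578″ = 279.49 pc.
μ = 16.6 mas/yr = 0.0166 ″/yr.
v_t = 4.74 × μ × d = 4.74 × 0.0166 × 279.49 = 21.991 km/s.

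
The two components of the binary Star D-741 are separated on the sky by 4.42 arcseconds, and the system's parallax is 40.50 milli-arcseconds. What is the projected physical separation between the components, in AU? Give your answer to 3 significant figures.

d = 1/p = 1/0.04050″ = 24.691 pc.
At distance d (pc), an angle of θ arcsec spans θ·d AU: s = 4.42 × 24.691 = 109.13 AU.

109 AU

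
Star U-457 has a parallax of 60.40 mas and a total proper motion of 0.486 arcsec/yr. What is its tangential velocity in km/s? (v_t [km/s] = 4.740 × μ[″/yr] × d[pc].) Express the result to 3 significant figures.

38.1 km/s

d = 1/p = 1/0.06040″ = 16.556 pc.
v_t = 4.74 × μ × d = 4.74 × 0.486 × 16.556 = 38.139 km/s.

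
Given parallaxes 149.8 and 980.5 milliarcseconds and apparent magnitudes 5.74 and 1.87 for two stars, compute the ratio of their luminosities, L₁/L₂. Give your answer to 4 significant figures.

d₁ = 1/p₁ = 1/0.1498″ = 6.6756 pc; d₂ = 1/p₂ = 1/0.9805″ = 1.0199 pc.
M₁ = m₁ − 5 log₁₀ d₁ + 5 = 5.74 − 4.1225 + 5 = 6.6175.
M₂ = 1.87 − 0.0428 + 5 = 6.8272.
L₁/L₂ = 10^(0.4(M₂ − M₁)) = 10^(0.4 × 0.2097) = 10^0.08388 = 1.2131.

L₁/L₂ = 1.213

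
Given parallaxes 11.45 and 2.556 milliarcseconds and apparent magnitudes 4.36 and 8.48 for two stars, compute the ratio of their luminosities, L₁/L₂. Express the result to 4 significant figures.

d₁ = 1/p₁ = 1/0.01145″ = 87.336 pc; d₂ = 1/p₂ = 1/0.002556″ = 391.24 pc.
M₁ = m₁ − 5 log₁₀ d₁ + 5 = 4.36 − 9.7060 + 5 = -0.3460.
M₂ = 8.48 − 12.9622 + 5 = 0.5178.
L₁/L₂ = 10^(0.4(M₂ − M₁)) = 10^(0.4 × 0.8638) = 10^0.34552 = 2.2157.

L₁/L₂ = 2.216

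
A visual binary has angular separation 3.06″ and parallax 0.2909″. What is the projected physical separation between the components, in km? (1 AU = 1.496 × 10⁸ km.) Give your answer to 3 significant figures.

1.57 × 10^9 km

d = 1/p = 1/0.2909″ = 3.4376 pc.
At distance d (pc), an angle of θ arcsec spans θ·d AU: s = 3.06 × 3.4376 = 10.519 AU.
= 10.519 × 1.496 × 10⁸ km = 1.5736 × 10^9 km.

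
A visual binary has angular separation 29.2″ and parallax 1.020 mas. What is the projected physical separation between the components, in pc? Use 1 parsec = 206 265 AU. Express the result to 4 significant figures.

d = 1/p = 1/0.001020″ = 980.39 pc.
At distance d (pc), an angle of θ arcsec spans θ·d AU: s = 29.2 × 980.39 = 28627 AU.
= 28627 / 206265 = 0.13879 pc.

0.1388 pc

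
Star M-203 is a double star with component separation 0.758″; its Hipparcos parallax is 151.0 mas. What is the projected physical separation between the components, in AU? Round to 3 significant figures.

5.02 AU

d = 1/p = 1/0.1510″ = 6.6225 pc.
At distance d (pc), an angle of θ arcsec spans θ·d AU: s = 0.758 × 6.6225 = 5.0199 AU.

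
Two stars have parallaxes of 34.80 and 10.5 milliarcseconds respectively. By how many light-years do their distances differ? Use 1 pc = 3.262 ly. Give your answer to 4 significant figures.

d_A = 1/0.03480″ = 28.736 pc; d_B = 1/0.01050″ = 95.238 pc.
|d_B − d_A| = |95.238 − 28.736| = 66.502 pc = 66.502 × 3.262 ly = 216.93 ly.

216.9 ly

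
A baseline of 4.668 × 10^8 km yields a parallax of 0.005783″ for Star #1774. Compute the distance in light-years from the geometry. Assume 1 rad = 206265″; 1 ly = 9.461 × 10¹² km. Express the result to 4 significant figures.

1760 ly

θ = 0.005783″ = 0.005783/206265 = 2.8037 × 10^-8 rad.
d = B/θ = (4.668 × 10^8) / (2.8037 × 10^-8) = 1.6649 × 10^16 km = (1.6649 × 10^16) / (9.461 × 10^12) ly = 1759.8 ly.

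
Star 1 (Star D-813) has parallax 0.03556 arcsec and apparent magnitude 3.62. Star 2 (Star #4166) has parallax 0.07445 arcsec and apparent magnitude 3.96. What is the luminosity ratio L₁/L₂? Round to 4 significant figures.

d₁ = 1/p₁ = 1/0.03556″ = 28.121 pc; d₂ = 1/p₂ = 1/0.07445″ = 13.432 pc.
M₁ = m₁ − 5 log₁₀ d₁ + 5 = 3.62 − 7.2452 + 5 = 1.3748.
M₂ = 3.96 − 5.6407 + 5 = 3.3193.
L₁/L₂ = 10^(0.4(M₂ − M₁)) = 10^(0.4 × 1.9445) = 10^0.77780 = 5.9951.

L₁/L₂ = 5.995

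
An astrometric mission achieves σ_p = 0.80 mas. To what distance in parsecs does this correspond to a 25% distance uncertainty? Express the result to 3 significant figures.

313 pc

σ_d/d = σ_p/p, so the condition is σ_p/p ≤ 0.25, i.e. p ≥ σ_p/0.25.
p_min = 0.80/0.25 = 3.2 mas = 0.0032 arcsec.
d_max = 1/p_min = 1/0.0032 = 312.5 pc.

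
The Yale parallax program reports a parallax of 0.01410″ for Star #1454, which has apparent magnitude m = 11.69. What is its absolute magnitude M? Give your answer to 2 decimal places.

d = 1/p = 1/0.01410″ = 70.922 pc.
m − M = 5 log₁₀(70.922) − 5 = 9.2539 − 5 = 4.2539.
M = m − (m − M) = 11.69 − 4.2539 = 7.44.

M = 7.44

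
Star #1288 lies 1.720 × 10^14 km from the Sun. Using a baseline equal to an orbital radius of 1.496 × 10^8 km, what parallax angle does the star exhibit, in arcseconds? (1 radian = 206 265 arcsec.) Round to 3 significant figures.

θ ≈ B/d = (1.496 × 10^8) / (1.720 × 10^14) = 8.6977 × 10^-7 rad.
In arcseconds: 8.6977 × 10^-7 × 206265 = 0.1794″.

0.179 arcsec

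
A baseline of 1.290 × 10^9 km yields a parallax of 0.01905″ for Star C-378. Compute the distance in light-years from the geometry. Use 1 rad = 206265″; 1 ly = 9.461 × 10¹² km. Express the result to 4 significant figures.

θ = 0.01905″ = 0.01905/206265 = 9.2357 × 10^-8 rad.
d = B/θ = (1.290 × 10^9) / (9.2357 × 10^-8) = 1.3968 × 10^16 km = (1.3968 × 10^16) / (9.461 × 10^12) ly = 1476.4 ly.

1476 ly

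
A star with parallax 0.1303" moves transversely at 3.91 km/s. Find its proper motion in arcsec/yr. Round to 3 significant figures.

0.107 arcsec/yr

d = 1/p = 1/0.1303″ = 7.6746 pc.
μ = v_t / (4.74 d) = 3.91 / (4.74 × 7.6746) = 3.91 / 36.378 = 0.10748 ″/yr.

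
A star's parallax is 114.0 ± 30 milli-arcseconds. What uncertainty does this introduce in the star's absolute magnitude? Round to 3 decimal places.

M = m − 5 log₁₀ d + 5 = m + 5 log₁₀ p + 5, so ∂M/∂p = 5/(p ln 10).
σ_M = (5/ln 10) · (σ_p/p) = 2.1715 × 30/114.0 = 2.1715 × 0.26316 = 0.57145.

σ_M = 0.571 mag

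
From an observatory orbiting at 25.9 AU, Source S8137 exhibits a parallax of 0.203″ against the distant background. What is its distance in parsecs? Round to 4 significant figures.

With baseline B (in AU) and parallax p (in arcsec), d = B/p parsecs.
d = 25.9 / 0.203 = 127.59 pc.

127.6 pc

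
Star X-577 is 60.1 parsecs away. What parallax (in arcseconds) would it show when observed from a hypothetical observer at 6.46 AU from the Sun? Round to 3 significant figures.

0.107 arcsec

p (arcsec) = B (AU) / d (pc).
p = 6.46 / 60.1 = 0.10749 arcsec.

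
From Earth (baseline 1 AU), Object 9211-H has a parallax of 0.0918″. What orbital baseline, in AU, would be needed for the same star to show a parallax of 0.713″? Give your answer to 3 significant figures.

7.77 AU

Parallax scales linearly with baseline: p ∝ B, so B = p_target / p_Earth × 1 AU.
B = 0.713 / 0.0918 = 7.7669 AU.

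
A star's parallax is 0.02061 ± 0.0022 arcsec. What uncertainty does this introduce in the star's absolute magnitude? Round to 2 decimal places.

σ_M = 0.23 mag

M = m − 5 log₁₀ d + 5 = m + 5 log₁₀ p + 5, so ∂M/∂p = 5/(p ln 10).
σ_M = (5/ln 10) · (σ_p/p) = 2.1715 × 0.0022/0.02061 = 2.1715 × 0.10674 = 0.23179.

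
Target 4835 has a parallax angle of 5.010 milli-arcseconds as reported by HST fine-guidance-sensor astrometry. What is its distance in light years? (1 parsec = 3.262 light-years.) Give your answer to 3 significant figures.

p = 5.010 milli-arcseconds = 0.005010 arcsec.
d = 1/p = 1/0.005010 = 199.6 pc.
In light-years: 199.6 × 3.262 = 651.1 ly.

651 light years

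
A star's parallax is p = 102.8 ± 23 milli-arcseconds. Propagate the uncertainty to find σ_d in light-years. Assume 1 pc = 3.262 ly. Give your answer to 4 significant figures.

d = 1/p, so σ_d = σ_p / p².
σ_d = 0.0230 / (0.1028)² = 0.0230 / 0.010568 = 2.1764 pc = 2.1764 × 3.262 ly = 7.0994 ly.

7.099 ly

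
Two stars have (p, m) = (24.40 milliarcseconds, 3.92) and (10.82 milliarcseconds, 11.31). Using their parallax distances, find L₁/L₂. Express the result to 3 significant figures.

d₁ = 1/p₁ = 1/0.02440″ = 40.984 pc; d₂ = 1/p₂ = 1/0.01082″ = 92.421 pc.
M₁ = m₁ − 5 log₁₀ d₁ + 5 = 3.92 − 8.0631 + 5 = 0.8569.
M₂ = 11.31 − 9.8289 + 5 = 6.4811.
L₁/L₂ = 10^(0.4(M₂ − M₁)) = 10^(0.4 × 5.6242) = 10^2.24968 = 177.7.

L₁/L₂ = 178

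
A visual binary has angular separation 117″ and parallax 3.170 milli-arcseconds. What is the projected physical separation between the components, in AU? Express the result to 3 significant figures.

d = 1/p = 1/0.003170″ = 315.46 pc.
At distance d (pc), an angle of θ arcsec spans θ·d AU: s = 117 × 315.46 = 36909 AU.

36900 AU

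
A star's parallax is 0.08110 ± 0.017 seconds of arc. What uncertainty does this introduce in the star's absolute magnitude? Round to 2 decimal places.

M = m − 5 log₁₀ d + 5 = m + 5 log₁₀ p + 5, so ∂M/∂p = 5/(p ln 10).
σ_M = (5/ln 10) · (σ_p/p) = 2.1715 × 0.017/0.08110 = 2.1715 × 0.20962 = 0.45519.

σ_M = 0.46 mag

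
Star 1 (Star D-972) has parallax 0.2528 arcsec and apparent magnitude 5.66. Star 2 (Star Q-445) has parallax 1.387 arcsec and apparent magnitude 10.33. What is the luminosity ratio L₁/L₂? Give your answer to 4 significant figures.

d₁ = 1/p₁ = 1/0.2528″ = 3.9557 pc; d₂ = 1/p₂ = 1/1.387″ = 0.72098 pc.
M₁ = m₁ − 5 log₁₀ d₁ + 5 = 5.66 − 2.9861 + 5 = 7.6739.
M₂ = 10.33 − (-0.7104) + 5 = 16.0404.
L₁/L₂ = 10^(0.4(M₂ − M₁)) = 10^(0.4 × 8.3665) = 10^3.34660 = 2221.3.

L₁/L₂ = 2221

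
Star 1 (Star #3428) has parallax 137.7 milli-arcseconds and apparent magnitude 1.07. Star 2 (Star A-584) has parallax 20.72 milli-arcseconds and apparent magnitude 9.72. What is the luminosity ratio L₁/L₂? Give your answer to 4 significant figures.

d₁ = 1/p₁ = 1/0.1377″ = 7.2622 pc; d₂ = 1/p₂ = 1/0.02072″ = 48.263 pc.
M₁ = m₁ − 5 log₁₀ d₁ + 5 = 1.07 − 4.3053 + 5 = 1.7647.
M₂ = 9.72 − 8.4181 + 5 = 6.3019.
L₁/L₂ = 10^(0.4(M₂ − M₁)) = 10^(0.4 × 4.5372) = 10^1.81488 = 65.295.

L₁/L₂ = 65.30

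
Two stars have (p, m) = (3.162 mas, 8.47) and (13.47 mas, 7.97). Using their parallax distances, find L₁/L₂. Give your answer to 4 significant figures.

d₁ = 1/p₁ = 1/0.003162″ = 316.26 pc; d₂ = 1/p₂ = 1/0.01347″ = 74.239 pc.
M₁ = m₁ − 5 log₁₀ d₁ + 5 = 8.47 − 12.5002 + 5 = 0.9698.
M₂ = 7.97 − 9.3532 + 5 = 3.6168.
L₁/L₂ = 10^(0.4(M₂ − M₁)) = 10^(0.4 × 2.6470) = 10^1.05880 = 11.45.

L₁/L₂ = 11.45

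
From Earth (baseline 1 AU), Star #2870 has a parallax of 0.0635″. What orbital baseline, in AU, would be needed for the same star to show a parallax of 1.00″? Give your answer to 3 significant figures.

Parallax scales linearly with baseline: p ∝ B, so B = p_target / p_Earth × 1 AU.
B = 1.00 / 0.0635 = 15.748 AU.

15.7 AU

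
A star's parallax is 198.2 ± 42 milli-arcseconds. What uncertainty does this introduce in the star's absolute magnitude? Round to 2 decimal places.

σ_M = 0.46 mag

M = m − 5 log₁₀ d + 5 = m + 5 log₁₀ p + 5, so ∂M/∂p = 5/(p ln 10).
σ_M = (5/ln 10) · (σ_p/p) = 2.1715 × 42/198.2 = 2.1715 × 0.21191 = 0.46016.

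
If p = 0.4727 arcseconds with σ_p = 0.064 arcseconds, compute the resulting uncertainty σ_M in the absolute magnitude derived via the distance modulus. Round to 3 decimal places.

σ_M = 0.294 mag

M = m − 5 log₁₀ d + 5 = m + 5 log₁₀ p + 5, so ∂M/∂p = 5/(p ln 10).
σ_M = (5/ln 10) · (σ_p/p) = 2.1715 × 0.064/0.4727 = 2.1715 × 0.13539 = 0.294.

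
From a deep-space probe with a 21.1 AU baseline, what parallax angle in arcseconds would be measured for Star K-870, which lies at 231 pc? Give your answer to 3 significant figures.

p (arcsec) = B (AU) / d (pc).
p = 21.1 / 231 = 0.091342 arcsec.

0.0913 arcsec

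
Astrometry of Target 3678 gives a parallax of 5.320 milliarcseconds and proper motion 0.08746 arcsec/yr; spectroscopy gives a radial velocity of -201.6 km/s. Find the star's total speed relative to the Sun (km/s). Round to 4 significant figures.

d = 1/p = 1/0.005320″ = 187.97 pc.
v_t = 4.740 μ d = 4.740 × 0.08746 × 187.97 = 77.925 km/s.
v = √(v_r² + v_t²) = √((-201.6)² + 77.925²) = √46714.9 = 216.14 km/s.

216.1 km/s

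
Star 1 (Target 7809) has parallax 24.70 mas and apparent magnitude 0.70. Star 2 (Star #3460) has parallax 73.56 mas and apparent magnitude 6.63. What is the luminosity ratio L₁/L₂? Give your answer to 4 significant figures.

d₁ = 1/p₁ = 1/0.02470″ = 40.486 pc; d₂ = 1/p₂ = 1/0.07356″ = 13.594 pc.
M₁ = m₁ − 5 log₁₀ d₁ + 5 = 0.70 − 8.0365 + 5 = -2.3365.
M₂ = 6.63 − 5.6667 + 5 = 5.9633.
L₁/L₂ = 10^(0.4(M₂ − M₁)) = 10^(0.4 × 8.2998) = 10^3.31992 = 2088.9.

L₁/L₂ = 2089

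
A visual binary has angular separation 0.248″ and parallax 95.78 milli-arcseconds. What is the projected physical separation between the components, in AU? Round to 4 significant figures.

d = 1/p = 1/0.09578″ = 10.441 pc.
At distance d (pc), an angle of θ arcsec spans θ·d AU: s = 0.248 × 10.441 = 2.5894 AU.

2.589 AU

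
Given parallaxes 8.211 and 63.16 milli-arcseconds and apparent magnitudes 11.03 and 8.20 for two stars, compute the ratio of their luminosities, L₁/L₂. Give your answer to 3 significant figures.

d₁ = 1/p₁ = 1/0.008211″ = 121.79 pc; d₂ = 1/p₂ = 1/0.06316″ = 15.833 pc.
M₁ = m₁ − 5 log₁₀ d₁ + 5 = 11.03 − 10.4281 + 5 = 5.6019.
M₂ = 8.20 − 5.9978 + 5 = 7.2022.
L₁/L₂ = 10^(0.4(M₂ − M₁)) = 10^(0.4 × 1.6003) = 10^0.64012 = 4.3664.

L₁/L₂ = 4.37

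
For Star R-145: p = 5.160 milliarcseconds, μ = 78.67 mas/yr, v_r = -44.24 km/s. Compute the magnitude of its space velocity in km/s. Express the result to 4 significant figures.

84.73 km/s

d = 1/p = 1/0.005160″ = 193.8 pc.
μ = 78.67 mas/yr = 0.07867 ″/yr.
v_t = 4.740 μ d = 4.740 × 0.07867 × 193.8 = 72.267 km/s.
v = √(v_r² + v_t²) = √((-44.24)² + 72.267²) = √7179.7 = 84.733 km/s.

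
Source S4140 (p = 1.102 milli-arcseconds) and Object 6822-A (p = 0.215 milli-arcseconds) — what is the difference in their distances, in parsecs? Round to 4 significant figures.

3744 pc

d_A = 1/0.001102″ = 907.44 pc; d_B = 1/0.0002150″ = 4651.2 pc.
|d_B − d_A| = |4651.2 − 907.44| = 3743.8 pc.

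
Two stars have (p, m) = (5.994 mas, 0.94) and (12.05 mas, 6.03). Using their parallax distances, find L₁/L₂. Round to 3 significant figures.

d₁ = 1/p₁ = 1/0.005994″ = 166.83 pc; d₂ = 1/p₂ = 1/0.01205″ = 82.988 pc.
M₁ = m₁ − 5 log₁₀ d₁ + 5 = 0.94 − 11.1114 + 5 = -5.1714.
M₂ = 6.03 − 9.5951 + 5 = 1.4349.
L₁/L₂ = 10^(0.4(M₂ − M₁)) = 10^(0.4 × 6.6063) = 10^2.64252 = 439.06.

L₁/L₂ = 439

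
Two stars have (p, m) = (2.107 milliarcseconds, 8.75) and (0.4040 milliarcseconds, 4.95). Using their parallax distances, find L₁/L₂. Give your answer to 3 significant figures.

d₁ = 1/p₁ = 1/0.002107″ = 474.61 pc; d₂ = 1/p₂ = 1/0.0004040″ = 2475.2 pc.
M₁ = m₁ − 5 log₁₀ d₁ + 5 = 8.75 − 13.3817 + 5 = 0.3683.
M₂ = 4.95 − 16.9681 + 5 = -7.0181.
L₁/L₂ = 10^(0.4(M₂ − M₁)) = 10^(0.4 × (-7.3864)) = 10^(-2.95456) = 0.0011103.

L₁/L₂ = 0.00111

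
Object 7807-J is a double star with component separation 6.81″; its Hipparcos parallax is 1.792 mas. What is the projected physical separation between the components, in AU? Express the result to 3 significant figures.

d = 1/p = 1/0.001792″ = 558.04 pc.
At distance d (pc), an angle of θ arcsec spans θ·d AU: s = 6.81 × 558.04 = 3800.3 AU.

3800 AU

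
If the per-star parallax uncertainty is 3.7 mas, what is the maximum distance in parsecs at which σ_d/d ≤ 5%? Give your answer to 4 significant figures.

σ_d/d = σ_p/p, so the condition is σ_p/p ≤ 0.05, i.e. p ≥ σ_p/0.05.
p_min = 3.7/0.05 = 74 mas = 0.074 arcsec.
d_max = 1/p_min = 1/0.074 = 13.514 pc.

13.51 pc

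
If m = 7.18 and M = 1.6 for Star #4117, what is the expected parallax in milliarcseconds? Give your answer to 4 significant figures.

m − M = 7.18 − 1.6 = 5.58.
d = 10^((m−M)/5 + 1) = 10^2.116 = 130.62 pc.
p = 1/d = 1/130.62 = 0.0076558 arcsec = 7.6558 mas.

7.656 mas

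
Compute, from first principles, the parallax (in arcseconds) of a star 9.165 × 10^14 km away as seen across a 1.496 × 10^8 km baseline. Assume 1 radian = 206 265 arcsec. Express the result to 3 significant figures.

θ ≈ B/d = (1.496 × 10^8) / (9.165 × 10^14) = 1.6323 × 10^-7 rad.
In arcseconds: 1.6323 × 10^-7 × 206265 = 0.033669″.

0.0337 arcsec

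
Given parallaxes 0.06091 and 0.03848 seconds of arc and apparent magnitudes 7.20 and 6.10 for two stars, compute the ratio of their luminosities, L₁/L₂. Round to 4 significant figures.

L₁/L₂ = 0.1449

d₁ = 1/p₁ = 1/0.06091″ = 16.418 pc; d₂ = 1/p₂ = 1/0.03848″ = 25.988 pc.
M₁ = m₁ − 5 log₁₀ d₁ + 5 = 7.20 − 6.0766 + 5 = 6.1234.
M₂ = 6.10 − 7.0739 + 5 = 4.0261.
L₁/L₂ = 10^(0.4(M₂ − M₁)) = 10^(0.4 × (-2.0973)) = 10^(-0.83892) = 0.1449.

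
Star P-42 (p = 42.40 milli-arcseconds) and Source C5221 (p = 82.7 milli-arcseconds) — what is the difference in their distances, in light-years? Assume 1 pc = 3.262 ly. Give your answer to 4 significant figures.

d_A = 1/0.04240″ = 23.585 pc; d_B = 1/0.08270″ = 12.092 pc.
|d_B − d_A| = |12.092 − 23.585| = 11.493 pc = 11.493 × 3.262 ly = 37.49 ly.

37.49 ly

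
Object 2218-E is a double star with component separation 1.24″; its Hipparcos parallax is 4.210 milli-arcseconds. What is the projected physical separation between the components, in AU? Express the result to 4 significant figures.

d = 1/p = 1/0.004210″ = 237.53 pc.
At distance d (pc), an angle of θ arcsec spans θ·d AU: s = 1.24 × 237.53 = 294.54 AU.

294.5 AU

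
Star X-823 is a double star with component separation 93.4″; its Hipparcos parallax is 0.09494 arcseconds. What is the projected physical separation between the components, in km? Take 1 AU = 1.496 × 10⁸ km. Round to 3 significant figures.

d = 1/p = 1/0.09494″ = 10.533 pc.
At distance d (pc), an angle of θ arcsec spans θ·d AU: s = 93.4 × 10.533 = 983.78 AU.
= 983.78 × 1.496 × 10⁸ km = 1.4717 × 10^11 km.

1.47 × 10^11 km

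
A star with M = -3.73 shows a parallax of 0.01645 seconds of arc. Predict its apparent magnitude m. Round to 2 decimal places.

d = 1/p = 1/0.01645″ = 60.79 pc.
m − M = 5 log₁₀ d − 5 = 5 log₁₀(60.79) − 5 = 8.9192 − 5 = 3.9192.
m = M + (m − M) = -3.73 + 3.9192 = 0.19.

m = 0.19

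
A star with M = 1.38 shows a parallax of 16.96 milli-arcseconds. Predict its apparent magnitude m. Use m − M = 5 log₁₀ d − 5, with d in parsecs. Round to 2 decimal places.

d = 1/p = 1/0.01696″ = 58.962 pc.
m − M = 5 log₁₀ d − 5 = 5 log₁₀(58.962) − 5 = 8.8529 − 5 = 3.8529.
m = M + (m − M) = 1.38 + 3.8529 = 5.23.

m = 5.23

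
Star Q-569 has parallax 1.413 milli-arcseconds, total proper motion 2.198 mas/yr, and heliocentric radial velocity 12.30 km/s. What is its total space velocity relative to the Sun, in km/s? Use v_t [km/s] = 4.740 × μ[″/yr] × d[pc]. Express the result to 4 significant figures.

14.34 km/s

d = 1/p = 1/0.001413″ = 707.71 pc.
μ = 2.198 mas/yr = 0.002198 ″/yr.
v_t = 4.740 μ d = 4.740 × 0.002198 × 707.71 = 7.3733 km/s.
v = √(v_r² + v_t²) = √(12.30² + 7.3733²) = √205.656 = 14.341 km/s.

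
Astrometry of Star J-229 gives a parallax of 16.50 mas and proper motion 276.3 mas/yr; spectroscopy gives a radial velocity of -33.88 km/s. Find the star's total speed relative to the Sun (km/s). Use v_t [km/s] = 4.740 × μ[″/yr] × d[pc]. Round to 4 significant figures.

86.30 km/s

d = 1/p = 1/0.01650″ = 60.606 pc.
μ = 276.3 mas/yr = 0.2763 ″/yr.
v_t = 4.740 μ d = 4.740 × 0.2763 × 60.606 = 79.373 km/s.
v = √(v_r² + v_t²) = √((-33.88)² + 79.373²) = √7447.93 = 86.301 km/s.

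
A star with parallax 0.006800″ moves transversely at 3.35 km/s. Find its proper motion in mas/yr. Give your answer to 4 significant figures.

4.806 mas/yr

d = 1/p = 1/0.006800″ = 147.06 pc.
μ = v_t / (4.74 d) = 3.35 / (4.74 × 147.06) = 3.35 / 697.06 = 0.0048059 ″/yr = 4.8059 mas/yr.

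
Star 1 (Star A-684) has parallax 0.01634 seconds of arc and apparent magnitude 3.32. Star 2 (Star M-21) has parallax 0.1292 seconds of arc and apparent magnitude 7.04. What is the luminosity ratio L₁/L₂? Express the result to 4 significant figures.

L₁/L₂ = 1923

d₁ = 1/p₁ = 1/0.01634″ = 61.2 pc; d₂ = 1/p₂ = 1/0.1292″ = 7.7399 pc.
M₁ = m₁ − 5 log₁₀ d₁ + 5 = 3.32 − 8.9338 + 5 = -0.6138.
M₂ = 7.04 − 4.4437 + 5 = 7.5963.
L₁/L₂ = 10^(0.4(M₂ − M₁)) = 10^(0.4 × 8.2101) = 10^3.28404 = 1923.3.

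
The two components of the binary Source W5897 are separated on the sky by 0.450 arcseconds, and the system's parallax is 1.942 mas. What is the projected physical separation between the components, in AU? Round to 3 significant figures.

d = 1/p = 1/0.001942″ = 514.93 pc.
At distance d (pc), an angle of θ arcsec spans θ·d AU: s = 0.450 × 514.93 = 231.72 AU.

232 AU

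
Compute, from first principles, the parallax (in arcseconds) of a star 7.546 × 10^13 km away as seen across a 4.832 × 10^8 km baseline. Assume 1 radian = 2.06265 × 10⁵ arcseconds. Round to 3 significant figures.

1.32 arcsec

θ ≈ B/d = (4.832 × 10^8) / (7.546 × 10^13) = 6.4034 × 10^-6 rad.
In arcseconds: 6.4034 × 10^-6 × 206265 = 1.3208″.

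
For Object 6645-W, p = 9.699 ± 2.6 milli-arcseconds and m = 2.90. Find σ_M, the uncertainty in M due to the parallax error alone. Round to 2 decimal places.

M = m − 5 log₁₀ d + 5 = m + 5 log₁₀ p + 5, so ∂M/∂p = 5/(p ln 10).
σ_M = (5/ln 10) · (σ_p/p) = 2.1715 × 2.6/9.699 = 2.1715 × 0.26807 = 0.58211.

σ_M = 0.58 mag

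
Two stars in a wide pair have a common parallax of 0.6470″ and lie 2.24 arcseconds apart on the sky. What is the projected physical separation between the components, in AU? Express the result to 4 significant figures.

d = 1/p = 1/0.6470″ = 1.5456 pc.
At distance d (pc), an angle of θ arcsec spans θ·d AU: s = 2.24 × 1.5456 = 3.4621 AU.

3.462 AU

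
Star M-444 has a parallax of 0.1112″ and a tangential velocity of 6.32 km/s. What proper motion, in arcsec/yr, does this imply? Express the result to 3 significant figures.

0.148 arcsec/yr

d = 1/p = 1/0.1112″ = 8.9928 pc.
μ = v_t / (4.74 d) = 6.32 / (4.74 × 8.9928) = 6.32 / 42.626 = 0.14827 ″/yr.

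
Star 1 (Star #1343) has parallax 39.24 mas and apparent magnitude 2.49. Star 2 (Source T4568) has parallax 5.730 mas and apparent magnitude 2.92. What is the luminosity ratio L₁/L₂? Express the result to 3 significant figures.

L₁/L₂ = 0.0317

d₁ = 1/p₁ = 1/0.03924″ = 25.484 pc; d₂ = 1/p₂ = 1/0.005730″ = 174.52 pc.
M₁ = m₁ − 5 log₁₀ d₁ + 5 = 2.49 − 7.0313 + 5 = 0.4587.
M₂ = 2.92 − 11.2092 + 5 = -3.2892.
L₁/L₂ = 10^(0.4(M₂ − M₁)) = 10^(0.4 × (-3.7479)) = 10^(-1.49916) = 0.031684.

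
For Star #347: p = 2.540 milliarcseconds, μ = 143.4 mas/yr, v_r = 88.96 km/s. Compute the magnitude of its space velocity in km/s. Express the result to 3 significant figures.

d = 1/p = 1/0.002540″ = 393.7 pc.
μ = 143.4 mas/yr = 0.1434 ″/yr.
v_t = 4.740 μ d = 4.740 × 0.1434 × 393.7 = 267.6 km/s.
v = √(v_r² + v_t²) = √(88.96² + 267.6²) = √79523.6 = 282 km/s.

282 km/s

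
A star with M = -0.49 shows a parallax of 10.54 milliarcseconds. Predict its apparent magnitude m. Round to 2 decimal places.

m = 4.40

d = 1/p = 1/0.01054″ = 94.877 pc.
m − M = 5 log₁₀ d − 5 = 5 log₁₀(94.877) − 5 = 9.8858 − 5 = 4.8858.
m = M + (m − M) = -0.49 + 4.8858 = 4.40.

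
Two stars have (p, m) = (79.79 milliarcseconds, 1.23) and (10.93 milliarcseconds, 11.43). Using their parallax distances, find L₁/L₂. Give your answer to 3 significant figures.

L₁/L₂ = 226

d₁ = 1/p₁ = 1/0.07979″ = 12.533 pc; d₂ = 1/p₂ = 1/0.01093″ = 91.491 pc.
M₁ = m₁ − 5 log₁₀ d₁ + 5 = 1.23 − 5.4903 + 5 = 0.7397.
M₂ = 11.43 − 9.8069 + 5 = 6.6231.
L₁/L₂ = 10^(0.4(M₂ − M₁)) = 10^(0.4 × 5.8834) = 10^2.35336 = 225.61.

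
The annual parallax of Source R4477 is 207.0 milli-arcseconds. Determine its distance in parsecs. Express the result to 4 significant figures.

4.831 pc

p = 207.0 milli-arcseconds = 0.2070 arcsec.
d = 1/p = 1/0.2070 = 4.8309 pc.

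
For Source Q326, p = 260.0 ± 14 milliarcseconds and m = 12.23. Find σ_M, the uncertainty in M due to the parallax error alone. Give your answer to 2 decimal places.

M = m − 5 log₁₀ d + 5 = m + 5 log₁₀ p + 5, so ∂M/∂p = 5/(p ln 10).
σ_M = (5/ln 10) · (σ_p/p) = 2.1715 × 14/260.0 = 2.1715 × 0.053846 = 0.11693.

σ_M = 0.12 mag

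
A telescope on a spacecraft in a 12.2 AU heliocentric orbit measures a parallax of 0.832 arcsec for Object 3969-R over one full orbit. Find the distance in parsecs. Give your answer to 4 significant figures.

With baseline B (in AU) and parallax p (in arcsec), d = B/p parsecs.
d = 12.2 / 0.832 = 14.663 pc.

14.66 pc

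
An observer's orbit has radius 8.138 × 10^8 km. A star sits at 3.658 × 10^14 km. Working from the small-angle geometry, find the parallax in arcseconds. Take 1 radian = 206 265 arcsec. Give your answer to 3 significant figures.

θ ≈ B/d = (8.138 × 10^8) / (3.658 × 10^14) = 2.2247 × 10^-6 rad.
In arcseconds: 2.2247 × 10^-6 × 206265 = 0.45888″.

0.459 arcsec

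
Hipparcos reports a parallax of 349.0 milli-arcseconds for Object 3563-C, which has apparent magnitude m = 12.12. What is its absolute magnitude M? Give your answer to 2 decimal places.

d = 1/p = 1/0.3490″ = 2.8653 pc.
m − M = 5 log₁₀(2.8653) − 5 = 2.2859 − 5 = -2.7141.
M = m − (m − M) = 12.12 − (-2.7141) = 14.83.

M = 14.83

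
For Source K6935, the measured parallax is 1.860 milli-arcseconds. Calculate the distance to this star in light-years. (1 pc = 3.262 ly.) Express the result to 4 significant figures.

p = 1.860 milli-arcseconds = 0.001860 arcsec.
d = 1/p = 1/0.001860 = 537.63 pc.
In light-years: 537.63 × 3.262 = 1753.7 ly.

1754 light years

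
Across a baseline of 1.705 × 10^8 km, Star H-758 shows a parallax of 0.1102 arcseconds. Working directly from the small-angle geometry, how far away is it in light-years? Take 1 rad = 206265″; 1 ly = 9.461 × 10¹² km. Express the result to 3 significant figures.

θ = 0.1102″ = 0.1102/206265 = 5.3426 × 10^-7 rad.
d = B/θ = (1.705 × 10^8) / (5.3426 × 10^-7) = 3.1913 × 10^14 km = (3.1913 × 10^14) / (9.461 × 10^12) ly = 33.731 ly.

33.7 ly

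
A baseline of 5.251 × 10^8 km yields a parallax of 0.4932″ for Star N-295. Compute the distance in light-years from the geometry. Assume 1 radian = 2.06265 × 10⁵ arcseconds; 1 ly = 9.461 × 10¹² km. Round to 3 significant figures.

23.2 ly

θ = 0.4932″ = 0.4932/206265 = 2.3911 × 10^-6 rad.
d = B/θ = (5.251 × 10^8) / (2.3911 × 10^-6) = 2.1961 × 10^14 km = (2.1961 × 10^14) / (9.461 × 10^12) ly = 23.212 ly.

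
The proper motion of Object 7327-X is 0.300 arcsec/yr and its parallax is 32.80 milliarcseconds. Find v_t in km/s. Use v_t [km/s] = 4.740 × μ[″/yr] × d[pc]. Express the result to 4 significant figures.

43.35 km/s

d = 1/p = 1/0.03280″ = 30.488 pc.
v_t = 4.74 × μ × d = 4.74 × 0.300 × 30.488 = 43.354 km/s.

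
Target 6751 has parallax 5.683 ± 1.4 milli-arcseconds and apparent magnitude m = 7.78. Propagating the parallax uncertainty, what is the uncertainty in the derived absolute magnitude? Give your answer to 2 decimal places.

σ_M = 0.53 mag

M = m − 5 log₁₀ d + 5 = m + 5 log₁₀ p + 5, so ∂M/∂p = 5/(p ln 10).
σ_M = (5/ln 10) · (σ_p/p) = 2.1715 × 1.4/5.683 = 2.1715 × 0.24635 = 0.53495.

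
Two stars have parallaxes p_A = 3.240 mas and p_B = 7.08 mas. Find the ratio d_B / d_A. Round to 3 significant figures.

0.458

Since d = 1/p, d_B/d_A = p_A/p_B.
= 3.240 / 7.08 = 0.45763.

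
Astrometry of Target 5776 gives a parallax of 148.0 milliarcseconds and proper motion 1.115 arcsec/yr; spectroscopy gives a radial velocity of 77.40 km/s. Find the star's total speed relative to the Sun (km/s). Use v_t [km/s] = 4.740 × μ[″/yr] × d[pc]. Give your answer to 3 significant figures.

d = 1/p = 1/0.1480″ = 6.7568 pc.
v_t = 4.740 μ d = 4.740 × 1.115 × 6.7568 = 35.71 km/s.
v = √(v_r² + v_t²) = √(77.40² + 35.71²) = √7265.96 = 85.241 km/s.

85.2 km/s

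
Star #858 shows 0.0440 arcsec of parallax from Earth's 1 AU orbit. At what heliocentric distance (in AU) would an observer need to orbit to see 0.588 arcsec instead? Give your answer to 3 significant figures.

Parallax scales linearly with baseline: p ∝ B, so B = p_target / p_Earth × 1 AU.
B = 0.588 / 0.0440 = 13.364 AU.

13.4 AU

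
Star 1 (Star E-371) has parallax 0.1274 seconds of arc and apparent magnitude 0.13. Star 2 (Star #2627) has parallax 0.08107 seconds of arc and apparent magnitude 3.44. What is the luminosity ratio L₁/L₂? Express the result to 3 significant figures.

L₁/L₂ = 8.54

d₁ = 1/p₁ = 1/0.1274″ = 7.8493 pc; d₂ = 1/p₂ = 1/0.08107″ = 12.335 pc.
M₁ = m₁ − 5 log₁₀ d₁ + 5 = 0.13 − 4.4742 + 5 = 0.6558.
M₂ = 3.44 − 5.4557 + 5 = 2.9843.
L₁/L₂ = 10^(0.4(M₂ − M₁)) = 10^(0.4 × 2.3285) = 10^0.93140 = 8.5389.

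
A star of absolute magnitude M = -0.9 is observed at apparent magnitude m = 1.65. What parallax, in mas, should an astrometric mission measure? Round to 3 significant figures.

30.9 mas

m − M = 1.65 − (-0.9) = 2.55.
d = 10^((m−M)/5 + 1) = 10^1.510 = 32.359 pc.
p = 1/d = 1/32.359 = 0.030903 arcsec = 30.903 mas.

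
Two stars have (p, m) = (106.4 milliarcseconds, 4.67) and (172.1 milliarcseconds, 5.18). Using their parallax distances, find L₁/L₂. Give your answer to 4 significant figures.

L₁/L₂ = 4.185

d₁ = 1/p₁ = 1/0.1064″ = 9.3985 pc; d₂ = 1/p₂ = 1/0.1721″ = 5.8106 pc.
M₁ = m₁ − 5 log₁₀ d₁ + 5 = 4.67 − 4.8653 + 5 = 4.8047.
M₂ = 5.18 − 3.8211 + 5 = 6.3589.
L₁/L₂ = 10^(0.4(M₂ − M₁)) = 10^(0.4 × 1.5542) = 10^0.62168 = 4.1849.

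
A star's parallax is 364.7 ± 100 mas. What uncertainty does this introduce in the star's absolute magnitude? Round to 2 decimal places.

σ_M = 0.60 mag

M = m − 5 log₁₀ d + 5 = m + 5 log₁₀ p + 5, so ∂M/∂p = 5/(p ln 10).
σ_M = (5/ln 10) · (σ_p/p) = 2.1715 × 100/364.7 = 2.1715 × 0.2742 = 0.59543.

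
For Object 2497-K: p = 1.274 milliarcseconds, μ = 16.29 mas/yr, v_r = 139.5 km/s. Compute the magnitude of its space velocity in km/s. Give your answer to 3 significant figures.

152 km/s

d = 1/p = 1/0.001274″ = 784.93 pc.
μ = 16.29 mas/yr = 0.01629 ″/yr.
v_t = 4.740 μ d = 4.740 × 0.01629 × 784.93 = 60.608 km/s.
v = √(v_r² + v_t²) = √(139.5² + 60.608²) = √23133.6 = 152.1 km/s.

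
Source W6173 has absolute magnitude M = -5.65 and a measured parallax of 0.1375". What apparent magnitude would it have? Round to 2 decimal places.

d = 1/p = 1/0.1375″ = 7.2727 pc.
m − M = 5 log₁₀ d − 5 = 5 log₁₀(7.2727) − 5 = 4.3085 − 5 = -0.6915.
m = M + (m − M) = -5.65 + (-0.6915) = -6.34.

m = -6.34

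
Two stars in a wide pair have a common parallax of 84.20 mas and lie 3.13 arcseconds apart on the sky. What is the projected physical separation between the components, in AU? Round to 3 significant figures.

d = 1/p = 1/0.08420″ = 11.876 pc.
At distance d (pc), an angle of θ arcsec spans θ·d AU: s = 3.13 × 11.876 = 37.172 AU.

37.2 AU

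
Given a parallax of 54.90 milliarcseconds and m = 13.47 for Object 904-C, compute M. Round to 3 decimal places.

d = 1/p = 1/0.05490″ = 18.215 pc.
m − M = 5 log₁₀(18.215) − 5 = 6.3021 − 5 = 1.3021.
M = m − (m − M) = 13.47 − 1.3021 = 12.168.

M = 12.168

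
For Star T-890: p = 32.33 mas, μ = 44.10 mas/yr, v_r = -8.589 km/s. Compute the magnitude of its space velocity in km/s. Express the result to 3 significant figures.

d = 1/p = 1/0.03233″ = 30.931 pc.
μ = 44.10 mas/yr = 0.04410 ″/yr.
v_t = 4.740 μ d = 4.740 × 0.04410 × 30.931 = 6.4656 km/s.
v = √(v_r² + v_t²) = √((-8.589)² + 6.4656²) = √115.575 = 10.751 km/s.

10.8 km/s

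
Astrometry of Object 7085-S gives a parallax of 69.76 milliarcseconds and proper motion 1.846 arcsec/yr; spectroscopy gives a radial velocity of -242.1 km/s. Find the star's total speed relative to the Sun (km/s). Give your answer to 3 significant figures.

d = 1/p = 1/0.06976″ = 14.335 pc.
v_t = 4.740 μ d = 4.740 × 1.846 × 14.335 = 125.43 km/s.
v = √(v_r² + v_t²) = √((-242.1)² + 125.43²) = √74345.1 = 272.66 km/s.

273 km/s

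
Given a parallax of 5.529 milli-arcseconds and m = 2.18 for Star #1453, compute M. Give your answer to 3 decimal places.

d = 1/p = 1/0.005529″ = 180.86 pc.
m − M = 5 log₁₀(180.86) − 5 = 11.2867 − 5 = 6.2867.
M = m − (m − M) = 2.18 − 6.2867 = -4.107.

M = -4.107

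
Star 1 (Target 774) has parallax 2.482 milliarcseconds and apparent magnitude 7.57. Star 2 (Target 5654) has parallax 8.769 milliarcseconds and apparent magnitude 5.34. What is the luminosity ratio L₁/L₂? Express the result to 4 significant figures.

d₁ = 1/p₁ = 1/0.002482″ = 402.9 pc; d₂ = 1/p₂ = 1/0.008769″ = 114.04 pc.
M₁ = m₁ − 5 log₁₀ d₁ + 5 = 7.57 − 13.0260 + 5 = -0.4560.
M₂ = 5.34 − 10.2853 + 5 = 0.0547.
L₁/L₂ = 10^(0.4(M₂ − M₁)) = 10^(0.4 × 0.5107) = 10^0.20428 = 1.6006.

L₁/L₂ = 1.601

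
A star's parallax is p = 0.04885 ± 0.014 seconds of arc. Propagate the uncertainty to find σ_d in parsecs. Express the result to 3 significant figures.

d = 1/p, so σ_d = σ_p / p².
σ_d = 0.0140 / (0.04885)² = 0.0140 / 0.0023863 = 5.8668 pc.

5.87 pc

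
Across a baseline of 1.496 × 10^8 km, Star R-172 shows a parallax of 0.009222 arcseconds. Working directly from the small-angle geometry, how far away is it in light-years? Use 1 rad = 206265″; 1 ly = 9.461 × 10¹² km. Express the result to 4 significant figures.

θ = 0.009222″ = 0.009222/206265 = 4.4709 × 10^-8 rad.
d = B/θ = (1.496 × 10^8) / (4.4709 × 10^-8) = 3.3461 × 10^15 km = (3.3461 × 10^15) / (9.461 × 10^12) ly = 353.67 ly.

353.7 ly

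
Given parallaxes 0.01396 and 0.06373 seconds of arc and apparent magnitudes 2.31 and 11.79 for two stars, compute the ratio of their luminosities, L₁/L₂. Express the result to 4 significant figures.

d₁ = 1/p₁ = 1/0.01396″ = 71.633 pc; d₂ = 1/p₂ = 1/0.06373″ = 15.691 pc.
M₁ = m₁ − 5 log₁₀ d₁ + 5 = 2.31 − 9.2756 + 5 = -1.9656.
M₂ = 11.79 − 5.9783 + 5 = 10.8117.
L₁/L₂ = 10^(0.4(M₂ − M₁)) = 10^(0.4 × 12.7773) = 10^5.11092 = 1.2910 × 10^5.

L₁/L₂ = 129100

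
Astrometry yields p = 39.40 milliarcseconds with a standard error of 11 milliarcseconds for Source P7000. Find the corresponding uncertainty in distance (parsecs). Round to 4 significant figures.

7.086 pc

d = 1/p, so σ_d = σ_p / p².
σ_d = 0.0110 / (0.03940)² = 0.0110 / 0.0015524 = 7.0858 pc.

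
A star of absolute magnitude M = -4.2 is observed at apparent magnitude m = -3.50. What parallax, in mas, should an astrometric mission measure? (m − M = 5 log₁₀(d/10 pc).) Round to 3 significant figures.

m − M = -3.50 − (-4.2) = 0.70.
d = 10^((m−M)/5 + 1) = 10^1.140 = 13.804 pc.
p = 1/d = 1/13.804 = 0.072443 arcsec = 72.443 mas.

72.4 mas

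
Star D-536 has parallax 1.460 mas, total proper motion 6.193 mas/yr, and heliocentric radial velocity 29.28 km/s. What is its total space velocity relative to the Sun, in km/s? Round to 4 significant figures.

d = 1/p = 1/0.001460″ = 684.93 pc.
μ = 6.193 mas/yr = 0.006193 ″/yr.
v_t = 4.740 μ d = 4.740 × 0.006193 × 684.93 = 20.106 km/s.
v = √(v_r² + v_t²) = √(29.28² + 20.106²) = √1261.57 = 35.519 km/s.

35.52 km/s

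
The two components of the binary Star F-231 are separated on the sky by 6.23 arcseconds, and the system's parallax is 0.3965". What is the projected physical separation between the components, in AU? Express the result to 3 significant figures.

d = 1/p = 1/0.3965″ = 2.5221 pc.
At distance d (pc), an angle of θ arcsec spans θ·d AU: s = 6.23 × 2.5221 = 15.713 AU.

15.7 AU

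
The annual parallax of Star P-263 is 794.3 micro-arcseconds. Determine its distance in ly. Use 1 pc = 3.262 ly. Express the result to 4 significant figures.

p = 794.3 micro-arcseconds = 0.0007943 arcsec.
d = 1/p = 1/0.0007943 = 1259 pc.
In light-years: 1259 × 3.262 = 4106.9 ly.

4107 ly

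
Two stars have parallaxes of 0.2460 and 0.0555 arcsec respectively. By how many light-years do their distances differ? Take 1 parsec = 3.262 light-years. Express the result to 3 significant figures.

45.5 ly

d_A = 1/0.2460″ = 4.065 pc; d_B = 1/0.05550″ = 18.018 pc.
|d_B − d_A| = |18.018 − 4.065| = 13.953 pc = 13.953 × 3.262 ly = 45.515 ly.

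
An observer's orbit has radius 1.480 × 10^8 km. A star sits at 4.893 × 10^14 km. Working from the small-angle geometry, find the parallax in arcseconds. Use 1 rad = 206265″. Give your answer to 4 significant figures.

0.06239 arcsec

θ ≈ B/d = (1.480 × 10^8) / (4.893 × 10^14) = 3.0247 × 10^-7 rad.
In arcseconds: 3.0247 × 10^-7 × 206265 = 0.062389″.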